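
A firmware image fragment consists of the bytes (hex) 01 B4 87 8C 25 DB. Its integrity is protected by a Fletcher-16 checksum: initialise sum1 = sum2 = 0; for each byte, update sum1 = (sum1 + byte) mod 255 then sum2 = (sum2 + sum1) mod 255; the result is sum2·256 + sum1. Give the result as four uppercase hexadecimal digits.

77CA

Running sums (mod 255):
  after byte 0 (01): sum1=1, sum2=1
  after byte 1 (B4): sum1=181, sum2=182
  after byte 2 (87): sum1=61, sum2=243
  after byte 3 (8C): sum1=201, sum2=189
  after byte 4 (25): sum1=238, sum2=172
  after byte 5 (DB): sum1=202, sum2=119
Checksum = sum2·256 + sum1 = 119·256 + 202 = 30666 = 0x77CA.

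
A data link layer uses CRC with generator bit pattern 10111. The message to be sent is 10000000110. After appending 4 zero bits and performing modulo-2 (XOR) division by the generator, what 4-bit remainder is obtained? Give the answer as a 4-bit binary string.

0100

Append 4 zeros: 100000001100000. Divide by 10111 (XOR where the leading bit is 1):
  pos 0: 10000 XOR 10111 = 00111
  pos 2: 11100 XOR 10111 = 01011
  pos 3: 10110 XOR 10111 = 00001
  pos 7: 11100 XOR 10111 = 01011
  pos 8: 10110 XOR 10111 = 00001
Remainder (last 4 bits) = 0100. This is the CRC / FCS.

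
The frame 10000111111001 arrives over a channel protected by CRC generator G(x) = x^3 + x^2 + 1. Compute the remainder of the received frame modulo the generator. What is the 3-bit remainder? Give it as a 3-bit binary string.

Modulo-2 division of 10000111111001 by 1101:
  pos 0: 1000 XOR 1101 = 0101
  pos 1: 1010 XOR 1101 = 0111
  pos 2: 1111 XOR 1101 = 0010
  pos 4: 1011 XOR 1101 = 0110
  pos 5: 1101 XOR 1101 = 0000
  pos 9: 1100 XOR 1101 = 0001
Remainder = 011 (nonzero — an error is detected).

011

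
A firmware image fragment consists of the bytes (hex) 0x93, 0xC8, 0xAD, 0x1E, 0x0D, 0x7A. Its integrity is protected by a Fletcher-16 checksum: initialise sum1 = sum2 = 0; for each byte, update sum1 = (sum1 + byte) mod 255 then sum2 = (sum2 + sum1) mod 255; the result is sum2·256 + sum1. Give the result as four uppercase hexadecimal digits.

Running sums (mod 255):
  after byte 0 (0x93): sum1=147, sum2=147
  after byte 1 (0xC8): sum1=92, sum2=239
  after byte 2 (0xAD): sum1=10, sum2=249
  after byte 3 (0x1E): sum1=40, sum2=34
  after byte 4 (0x0D): sum1=53, sum2=87
  after byte 5 (0x7A): sum1=175, sum2=7
Checksum = sum2·256 + sum1 = 7·256 + 175 = 1967 = 0x07AF.

07AF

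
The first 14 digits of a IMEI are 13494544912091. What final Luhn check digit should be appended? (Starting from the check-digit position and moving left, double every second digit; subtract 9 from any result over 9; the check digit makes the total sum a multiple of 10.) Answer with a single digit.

9

Partial digits right→left: 1 9 0 2 1 9 4 4 5 4 9 4 3 1
Double every second digit counting from the check-digit position (so the 1st, 3rd, 5th, ... of the partial from the right).
  doubled (with −9 where >9): 2 0 2 8 1 9 6 → sum 28
  kept as-is: 9 2 9 4 4 4 1 → sum 33
Total = 28 + 33 = 61.
Check digit = (10 − (61 mod 10)) mod 10 = 9.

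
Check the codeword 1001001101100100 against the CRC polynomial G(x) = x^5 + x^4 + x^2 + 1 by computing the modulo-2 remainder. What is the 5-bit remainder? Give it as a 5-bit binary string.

11100

Modulo-2 division of 1001001101100100 by 110101:
  pos 0: 100100 XOR 110101 = 010001
  pos 1: 100011 XOR 110101 = 010110
  pos 2: 101101 XOR 110101 = 011000
  pos 3: 110000 XOR 110101 = 000101
  pos 6: 101110 XOR 110101 = 011011
  pos 7: 110110 XOR 110101 = 000011
Remainder = 11100 (nonzero — an error is detected).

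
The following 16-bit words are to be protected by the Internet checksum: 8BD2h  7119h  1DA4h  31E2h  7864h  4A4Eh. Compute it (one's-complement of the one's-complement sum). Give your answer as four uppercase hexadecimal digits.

F0DA

One's-complement addition (fold any carry out of bit 15 back into bit 0):
  0x8BD2 + 0x7119 = 0x0FCEB
  0xFCEB + 0x1DA4 = 0x11A8F → wrap carry → 0x1A90
  0x1A90 + 0x31E2 = 0x04C72
  0x4C72 + 0x7864 = 0x0C4D6
  0xC4D6 + 0x4A4E = 0x10F24 → wrap carry → 0x0F25
One's-complement sum = 0x0F25.
Checksum = ~0x0F25 & 0xFFFF = 0xF0DA.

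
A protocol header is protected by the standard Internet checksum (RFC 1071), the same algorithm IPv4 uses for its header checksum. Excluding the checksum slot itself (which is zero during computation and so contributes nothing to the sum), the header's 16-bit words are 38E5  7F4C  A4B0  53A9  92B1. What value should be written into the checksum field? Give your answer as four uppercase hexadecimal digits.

BCC2

One's-complement addition (fold any carry out of bit 15 back into bit 0):
  0x38E5 + 0x7F4C = 0x0B831
  0xB831 + 0xA4B0 = 0x15CE1 → wrap carry → 0x5CE2
  0x5CE2 + 0x53A9 = 0x0B08B
  0xB08B + 0x92B1 = 0x1433C → wrap carry → 0x433D
One's-complement sum = 0x433D.
Checksum = ~0x433D & 0xFFFF = 0xBCC2.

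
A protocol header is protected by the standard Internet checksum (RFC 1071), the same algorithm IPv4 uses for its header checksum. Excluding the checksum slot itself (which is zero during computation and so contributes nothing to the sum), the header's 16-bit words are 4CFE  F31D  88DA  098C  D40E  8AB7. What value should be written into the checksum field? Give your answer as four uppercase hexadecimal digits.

CEB6

One's-complement addition (fold any carry out of bit 15 back into bit 0):
  0x4CFE + 0xF31D = 0x1401B → wrap carry → 0x401C
  0x401C + 0x88DA = 0x0C8F6
  0xC8F6 + 0x098C = 0x0D282
  0xD282 + 0xD40E = 0x1A690 → wrap carry → 0xA691
  0xA691 + 0x8AB7 = 0x13148 → wrap carry → 0x3149
One's-complement sum = 0x3149.
Checksum = ~0x3149 & 0xFFFF = 0xCEB6.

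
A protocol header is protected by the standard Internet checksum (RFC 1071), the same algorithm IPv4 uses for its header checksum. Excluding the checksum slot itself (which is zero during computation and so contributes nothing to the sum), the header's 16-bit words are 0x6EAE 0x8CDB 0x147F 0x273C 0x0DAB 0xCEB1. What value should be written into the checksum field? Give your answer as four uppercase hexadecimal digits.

One's-complement addition (fold any carry out of bit 15 back into bit 0):
  0x6EAE + 0x8CDB = 0x0FB89
  0xFB89 + 0x147F = 0x11008 → wrap carry → 0x1009
  0x1009 + 0x273C = 0x03745
  0x3745 + 0x0DAB = 0x044F0
  0x44F0 + 0xCEB1 = 0x113A1 → wrap carry → 0x13A2
One's-complement sum = 0x13A2.
Checksum = ~0x13A2 & 0xFFFF = 0xEC5D.

EC5D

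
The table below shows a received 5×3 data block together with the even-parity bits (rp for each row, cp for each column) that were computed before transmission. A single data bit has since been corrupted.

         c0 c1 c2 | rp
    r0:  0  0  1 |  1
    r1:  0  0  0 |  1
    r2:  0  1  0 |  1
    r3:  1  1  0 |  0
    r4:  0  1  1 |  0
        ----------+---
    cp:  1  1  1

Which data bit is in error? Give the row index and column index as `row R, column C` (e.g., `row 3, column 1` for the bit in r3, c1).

row 1, column 2

Recompute each row's even parity and compare to rp:
  r0: data parity 1, sent rp 1 → ok
  r1: data parity 0, sent rp 1 → mismatch
  r2: data parity 1, sent rp 1 → ok
  r3: data parity 0, sent rp 0 → ok
  r4: data parity 0, sent rp 0 → ok
Recompute each column's even parity and compare to cp:
  c0: data parity 1, sent cp 1 → ok
  c1: data parity 1, sent cp 1 → ok
  c2: data parity 0, sent cp 1 → mismatch
Exactly one row (r1) and one column (c2) fail → the flipped bit is at their intersection.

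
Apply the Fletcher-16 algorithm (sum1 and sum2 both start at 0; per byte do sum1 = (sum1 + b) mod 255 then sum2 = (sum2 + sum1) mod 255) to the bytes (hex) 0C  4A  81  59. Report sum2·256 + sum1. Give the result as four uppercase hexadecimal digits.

Running sums (mod 255):
  after byte 0 (0C): sum1=12, sum2=12
  after byte 1 (4A): sum1=86, sum2=98
  after byte 2 (81): sum1=215, sum2=58
  after byte 3 (59): sum1=49, sum2=107
Checksum = sum2·256 + sum1 = 107·256 + 49 = 27441 = 0x6B31.

6B31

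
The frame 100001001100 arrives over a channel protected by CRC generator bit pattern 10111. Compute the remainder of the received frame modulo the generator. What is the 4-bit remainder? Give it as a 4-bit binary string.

Modulo-2 division of 100001001100 by 10111:
  pos 0: 10000 XOR 10111 = 00111
  pos 2: 11110 XOR 10111 = 01001
  pos 3: 10010 XOR 10111 = 00101
  pos 5: 10111 XOR 10111 = 00000
Remainder = 0000 (zero — the frame passes the CRC check).

0000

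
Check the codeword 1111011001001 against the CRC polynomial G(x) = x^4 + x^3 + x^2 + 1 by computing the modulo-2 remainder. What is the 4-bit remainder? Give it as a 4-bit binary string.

Modulo-2 division of 1111011001001 by 11101:
  pos 0: 11110 XOR 11101 = 00011
  pos 3: 11110 XOR 11101 = 00011
  pos 6: 11010 XOR 11101 = 00111
  pos 8: 11101 XOR 11101 = 00000
Remainder = 0000 (zero — the frame passes the CRC check).

0000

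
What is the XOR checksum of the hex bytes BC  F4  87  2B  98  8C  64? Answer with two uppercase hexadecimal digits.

94

XOR the bytes together:
  start with 0xBC
  0xBC ⊕ 0xF4 = 0x48
  0x48 ⊕ 0x87 = 0xCF
  0xCF ⊕ 0x2B = 0xE4
  0xE4 ⊕ 0x98 = 0x7C
  0x7C ⊕ 0x8C = 0xF0
  0xF0 ⊕ 0x64 = 0x94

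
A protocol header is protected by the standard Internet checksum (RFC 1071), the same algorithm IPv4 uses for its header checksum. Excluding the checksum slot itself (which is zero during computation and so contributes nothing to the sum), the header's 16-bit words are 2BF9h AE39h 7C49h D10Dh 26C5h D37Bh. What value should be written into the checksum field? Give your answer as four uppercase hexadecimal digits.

One's-complement addition (fold any carry out of bit 15 back into bit 0):
  0x2BF9 + 0xAE39 = 0x0DA32
  0xDA32 + 0x7C49 = 0x1567B → wrap carry → 0x567C
  0x567C + 0xD10D = 0x12789 → wrap carry → 0x278A
  0x278A + 0x26C5 = 0x04E4F
  0x4E4F + 0xD37B = 0x121CA → wrap carry → 0x21CB
One's-complement sum = 0x21CB.
Checksum = ~0x21CB & 0xFFFF = 0xDE34.

DE34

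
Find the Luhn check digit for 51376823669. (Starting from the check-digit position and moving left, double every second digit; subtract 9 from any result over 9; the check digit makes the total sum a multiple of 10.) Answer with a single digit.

9

Partial digits right→left: 9 6 6 3 2 8 6 7 3 1 5
Double every second digit counting from the check-digit position (so the 1st, 3rd, 5th, ... of the partial from the right).
  doubled (with −9 where >9): 9 3 4 3 6 1 → sum 26
  kept as-is: 6 3 8 7 1 → sum 25
Total = 26 + 25 = 51.
Check digit = (10 − (51 mod 10)) mod 10 = 9.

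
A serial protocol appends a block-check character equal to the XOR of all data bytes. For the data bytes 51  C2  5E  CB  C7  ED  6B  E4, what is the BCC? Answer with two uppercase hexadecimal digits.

A3

XOR the bytes together:
  start with 0x51
  0x51 ⊕ 0xC2 = 0x93
  0x93 ⊕ 0x5E = 0xCD
  0xCD ⊕ 0xCB = 0x06
  0x06 ⊕ 0xC7 = 0xC1
  0xC1 ⊕ 0xED = 0x2C
  0x2C ⊕ 0x6B = 0x47
  0x47 ⊕ 0xE4 = 0xA3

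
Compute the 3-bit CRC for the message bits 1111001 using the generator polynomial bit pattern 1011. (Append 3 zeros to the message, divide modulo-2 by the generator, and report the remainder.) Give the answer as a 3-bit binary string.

001

Append 3 zeros: 1111001000. Divide by 1011 (XOR where the leading bit is 1):
  pos 0: 1111 XOR 1011 = 0100
  pos 1: 1000 XOR 1011 = 0011
  pos 3: 1101 XOR 1011 = 0110
  pos 4: 1100 XOR 1011 = 0111
  pos 5: 1110 XOR 1011 = 0101
  pos 6: 1010 XOR 1011 = 0001
Remainder (last 3 bits) = 001. This is the CRC / FCS.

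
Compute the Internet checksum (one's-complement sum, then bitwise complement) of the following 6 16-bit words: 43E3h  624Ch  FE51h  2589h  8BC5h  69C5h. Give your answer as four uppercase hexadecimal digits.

One's-complement addition (fold any carry out of bit 15 back into bit 0):
  0x43E3 + 0x624C = 0x0A62F
  0xA62F + 0xFE51 = 0x1A480 → wrap carry → 0xA481
  0xA481 + 0x2589 = 0x0CA0A
  0xCA0A + 0x8BC5 = 0x155CF → wrap carry → 0x55D0
  0x55D0 + 0x69C5 = 0x0BF95
One's-complement sum = 0xBF95.
Checksum = ~0xBF95 & 0xFFFF = 0x406A.

406A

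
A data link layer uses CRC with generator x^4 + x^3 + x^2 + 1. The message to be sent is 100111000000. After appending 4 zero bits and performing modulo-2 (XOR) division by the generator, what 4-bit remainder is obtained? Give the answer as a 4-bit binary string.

Append 4 zeros: 1001110000000000. Divide by 11101 (XOR where the leading bit is 1):
  pos 0: 10011 XOR 11101 = 01110
  pos 1: 11101 XOR 11101 = 00000
Remainder (last 4 bits) = 0000. This is the CRC / FCS.

0000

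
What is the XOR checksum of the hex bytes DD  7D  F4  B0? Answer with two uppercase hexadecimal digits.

XOR the bytes together:
  start with 0xDD
  0xDD ⊕ 0x7D = 0xA0
  0xA0 ⊕ 0xF4 = 0x54
  0x54 ⊕ 0xB0 = 0xE4

E4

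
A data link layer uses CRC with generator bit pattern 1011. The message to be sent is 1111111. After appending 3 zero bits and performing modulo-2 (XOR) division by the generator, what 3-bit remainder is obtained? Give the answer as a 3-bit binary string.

Append 3 zeros: 1111111000. Divide by 1011 (XOR where the leading bit is 1):
  pos 0: 1111 XOR 1011 = 0100
  pos 1: 1001 XOR 1011 = 0010
  pos 3: 1011 XOR 1011 = 0000
Remainder (last 3 bits) = 000. This is the CRC / FCS.

000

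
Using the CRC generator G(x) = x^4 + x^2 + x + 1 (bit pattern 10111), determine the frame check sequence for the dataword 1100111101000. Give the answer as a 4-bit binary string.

Append 4 zeros: 11001111010000000. Divide by 10111 (XOR where the leading bit is 1):
  pos 0: 11001 XOR 10111 = 01110
  pos 1: 11101 XOR 10111 = 01010
  pos 2: 10101 XOR 10111 = 00010
  pos 5: 10101 XOR 10111 = 00010
  pos 8: 10000 XOR 10111 = 00111
  pos 10: 11100 XOR 10111 = 01011
  pos 11: 10110 XOR 10111 = 00001
Remainder (last 4 bits) = 0010. This is the CRC / FCS.

0010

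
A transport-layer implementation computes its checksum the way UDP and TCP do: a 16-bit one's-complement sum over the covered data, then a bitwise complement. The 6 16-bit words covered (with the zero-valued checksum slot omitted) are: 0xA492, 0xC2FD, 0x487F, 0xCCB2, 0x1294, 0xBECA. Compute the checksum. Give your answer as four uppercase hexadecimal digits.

B1DE

One's-complement addition (fold any carry out of bit 15 back into bit 0):
  0xA492 + 0xC2FD = 0x1678F → wrap carry → 0x6790
  0x6790 + 0x487F = 0x0B00F
  0xB00F + 0xCCB2 = 0x17CC1 → wrap carry → 0x7CC2
  0x7CC2 + 0x1294 = 0x08F56
  0x8F56 + 0xBECA = 0x14E20 → wrap carry → 0x4E21
One's-complement sum = 0x4E21.
Checksum = ~0x4E21 & 0xFFFF = 0xB1DE.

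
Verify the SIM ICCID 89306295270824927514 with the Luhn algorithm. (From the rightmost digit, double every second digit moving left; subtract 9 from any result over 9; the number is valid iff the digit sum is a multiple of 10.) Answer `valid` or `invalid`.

From the right, keep odd positions and double even positions (subtract 9 from any doubled value over 9):
  doubled (positions 2,4,...): 2 5 9 4 0 4 9 3 6 7 → sum 49
  kept (positions 1,3,...): 4 5 2 4 8 7 5 2 0 9 → sum 46
Total = 95.
95 mod 10 = 5, so the number is invalid.

invalid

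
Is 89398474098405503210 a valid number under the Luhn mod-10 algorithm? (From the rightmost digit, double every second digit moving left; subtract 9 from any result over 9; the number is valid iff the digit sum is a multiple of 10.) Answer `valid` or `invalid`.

From the right, keep odd positions and double even positions (subtract 9 from any doubled value over 9):
  doubled (positions 2,4,...): 2 6 1 0 7 0 5 7 6 7 → sum 41
  kept (positions 1,3,...): 0 2 0 5 4 9 4 4 9 9 → sum 46
Total = 87.
87 mod 10 = 7, so the number is invalid.

invalid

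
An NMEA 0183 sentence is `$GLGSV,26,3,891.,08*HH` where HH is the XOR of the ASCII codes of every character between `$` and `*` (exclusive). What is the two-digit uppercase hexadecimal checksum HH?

XOR the ASCII codes of the payload characters:
  'G' = 0x47 → acc = 0x47
  'L' = 0x4C → acc = 0x0B
  'G' = 0x47 → acc = 0x4C
  'S' = 0x53 → acc = 0x1F
  'V' = 0x56 → acc = 0x49
  ',' = 0x2C → acc = 0x65
  '2' = 0x32 → acc = 0x57
  '6' = 0x36 → acc = 0x61
  ',' = 0x2C → acc = 0x4D
  '3' = 0x33 → acc = 0x7E
  ',' = 0x2C → acc = 0x52
  '8' = 0x38 → acc = 0x6A
  '9' = 0x39 → acc = 0x53
  '1' = 0x31 → acc = 0x62
  '.' = 0x2E → acc = 0x4C
  ',' = 0x2C → acc = 0x60
  '0' = 0x30 → acc = 0x50
  '8' = 0x38 → acc = 0x68
Checksum = 0x68.

68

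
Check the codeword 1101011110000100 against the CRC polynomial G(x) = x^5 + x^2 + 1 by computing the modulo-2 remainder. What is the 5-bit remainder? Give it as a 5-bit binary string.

11010

Modulo-2 division of 1101011110000100 by 100101:
  pos 0: 110101 XOR 100101 = 010000
  pos 1: 100001 XOR 100101 = 000100
  pos 4: 100110 XOR 100101 = 000011
  pos 8: 110001 XOR 100101 = 010100
  pos 9: 101000 XOR 100101 = 001101
Remainder = 11010 (nonzero — an error is detected).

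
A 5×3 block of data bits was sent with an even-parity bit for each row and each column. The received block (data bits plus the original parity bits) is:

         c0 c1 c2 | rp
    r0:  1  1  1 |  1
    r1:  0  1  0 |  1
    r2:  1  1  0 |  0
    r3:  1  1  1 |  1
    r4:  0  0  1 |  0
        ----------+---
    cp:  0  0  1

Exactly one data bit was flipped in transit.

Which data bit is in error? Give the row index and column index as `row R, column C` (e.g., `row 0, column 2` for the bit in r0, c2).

row 4, column 0

Recompute each row's even parity and compare to rp:
  r0: data parity 1, sent rp 1 → ok
  r1: data parity 1, sent rp 1 → ok
  r2: data parity 0, sent rp 0 → ok
  r3: data parity 1, sent rp 1 → ok
  r4: data parity 1, sent rp 0 → mismatch
Recompute each column's even parity and compare to cp:
  c0: data parity 1, sent cp 0 → mismatch
  c1: data parity 0, sent cp 0 → ok
  c2: data parity 1, sent cp 1 → ok
Exactly one row (r4) and one column (c0) fail → the flipped bit is at their intersection.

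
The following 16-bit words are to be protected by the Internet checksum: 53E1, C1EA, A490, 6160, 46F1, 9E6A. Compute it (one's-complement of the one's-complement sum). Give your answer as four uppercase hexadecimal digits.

FEE6

One's-complement addition (fold any carry out of bit 15 back into bit 0):
  0x53E1 + 0xC1EA = 0x115CB → wrap carry → 0x15CC
  0x15CC + 0xA490 = 0x0BA5C
  0xBA5C + 0x6160 = 0x11BBC → wrap carry → 0x1BBD
  0x1BBD + 0x46F1 = 0x062AE
  0x62AE + 0x9E6A = 0x10118 → wrap carry → 0x0119
One's-complement sum = 0x0119.
Checksum = ~0x0119 & 0xFFFF = 0xFEE6.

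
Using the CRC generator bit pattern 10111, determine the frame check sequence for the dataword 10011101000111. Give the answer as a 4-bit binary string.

0110

Append 4 zeros: 100111010001110000. Divide by 10111 (XOR where the leading bit is 1):
  pos 0: 10011 XOR 10111 = 00100
  pos 2: 10010 XOR 10111 = 00101
  pos 4: 10110 XOR 10111 = 00001
  pos 8: 10011 XOR 10111 = 00100
  pos 10: 10010 XOR 10111 = 00101
  pos 12: 10100 XOR 10111 = 00011
Remainder (last 4 bits) = 0110. This is the CRC / FCS.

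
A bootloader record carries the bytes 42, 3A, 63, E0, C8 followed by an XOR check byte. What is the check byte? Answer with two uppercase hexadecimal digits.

XOR the bytes together:
  start with 0x42
  0x42 ⊕ 0x3A = 0x78
  0x78 ⊕ 0x63 = 0x1B
  0x1B ⊕ 0xE0 = 0xFB
  0xFB ⊕ 0xC8 = 0x33

33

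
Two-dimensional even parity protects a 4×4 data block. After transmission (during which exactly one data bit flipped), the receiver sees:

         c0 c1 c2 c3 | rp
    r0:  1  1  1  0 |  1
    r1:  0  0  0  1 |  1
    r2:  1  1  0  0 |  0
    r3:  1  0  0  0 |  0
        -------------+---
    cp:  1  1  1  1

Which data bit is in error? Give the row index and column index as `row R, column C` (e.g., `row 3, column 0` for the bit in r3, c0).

row 3, column 1

Recompute each row's even parity and compare to rp:
  r0: data parity 1, sent rp 1 → ok
  r1: data parity 1, sent rp 1 → ok
  r2: data parity 0, sent rp 0 → ok
  r3: data parity 1, sent rp 0 → mismatch
Recompute each column's even parity and compare to cp:
  c0: data parity 1, sent cp 1 → ok
  c1: data parity 0, sent cp 1 → mismatch
  c2: data parity 1, sent cp 1 → ok
  c3: data parity 1, sent cp 1 → ok
Exactly one row (r3) and one column (c1) fail → the flipped bit is at their intersection.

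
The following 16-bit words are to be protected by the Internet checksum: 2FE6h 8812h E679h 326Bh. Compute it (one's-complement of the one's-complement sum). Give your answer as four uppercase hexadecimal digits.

One's-complement addition (fold any carry out of bit 15 back into bit 0):
  0x2FE6 + 0x8812 = 0x0B7F8
  0xB7F8 + 0xE679 = 0x19E71 → wrap carry → 0x9E72
  0x9E72 + 0x326B = 0x0D0DD
One's-complement sum = 0xD0DD.
Checksum = ~0xD0DD & 0xFFFF = 0x2F22.

2F22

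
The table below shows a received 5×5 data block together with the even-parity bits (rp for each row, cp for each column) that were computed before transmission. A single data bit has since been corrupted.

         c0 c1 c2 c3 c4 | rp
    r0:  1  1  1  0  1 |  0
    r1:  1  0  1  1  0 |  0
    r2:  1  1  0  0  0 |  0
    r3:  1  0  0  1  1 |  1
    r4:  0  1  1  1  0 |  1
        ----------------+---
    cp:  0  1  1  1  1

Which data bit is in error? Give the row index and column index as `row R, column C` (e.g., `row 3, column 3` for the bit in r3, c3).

Recompute each row's even parity and compare to rp:
  r0: data parity 0, sent rp 0 → ok
  r1: data parity 1, sent rp 0 → mismatch
  r2: data parity 0, sent rp 0 → ok
  r3: data parity 1, sent rp 1 → ok
  r4: data parity 1, sent rp 1 → ok
Recompute each column's even parity and compare to cp:
  c0: data parity 0, sent cp 0 → ok
  c1: data parity 1, sent cp 1 → ok
  c2: data parity 1, sent cp 1 → ok
  c3: data parity 1, sent cp 1 → ok
  c4: data parity 0, sent cp 1 → mismatch
Exactly one row (r1) and one column (c4) fail → the flipped bit is at their intersection.

row 1, column 4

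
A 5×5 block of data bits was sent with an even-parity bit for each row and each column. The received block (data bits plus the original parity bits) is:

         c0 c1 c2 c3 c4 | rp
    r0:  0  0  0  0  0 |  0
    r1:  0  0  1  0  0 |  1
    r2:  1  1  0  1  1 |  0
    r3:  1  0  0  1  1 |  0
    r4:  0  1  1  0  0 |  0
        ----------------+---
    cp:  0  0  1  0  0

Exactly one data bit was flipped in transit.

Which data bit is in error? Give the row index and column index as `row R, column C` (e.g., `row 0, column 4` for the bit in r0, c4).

row 3, column 2

Recompute each row's even parity and compare to rp:
  r0: data parity 0, sent rp 0 → ok
  r1: data parity 1, sent rp 1 → ok
  r2: data parity 0, sent rp 0 → ok
  r3: data parity 1, sent rp 0 → mismatch
  r4: data parity 0, sent rp 0 → ok
Recompute each column's even parity and compare to cp:
  c0: data parity 0, sent cp 0 → ok
  c1: data parity 0, sent cp 0 → ok
  c2: data parity 0, sent cp 1 → mismatch
  c3: data parity 0, sent cp 0 → ok
  c4: data parity 0, sent cp 0 → ok
Exactly one row (r3) and one column (c2) fail → the flipped bit is at their intersection.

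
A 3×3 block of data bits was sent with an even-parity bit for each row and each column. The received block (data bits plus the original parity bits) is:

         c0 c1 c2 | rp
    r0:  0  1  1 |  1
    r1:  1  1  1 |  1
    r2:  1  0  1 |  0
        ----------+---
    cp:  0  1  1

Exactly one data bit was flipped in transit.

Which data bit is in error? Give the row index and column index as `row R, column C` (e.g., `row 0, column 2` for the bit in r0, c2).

Recompute each row's even parity and compare to rp:
  r0: data parity 0, sent rp 1 → mismatch
  r1: data parity 1, sent rp 1 → ok
  r2: data parity 0, sent rp 0 → ok
Recompute each column's even parity and compare to cp:
  c0: data parity 0, sent cp 0 → ok
  c1: data parity 0, sent cp 1 → mismatch
  c2: data parity 1, sent cp 1 → ok
Exactly one row (r0) and one column (c1) fail → the flipped bit is at their intersection.

row 0, column 1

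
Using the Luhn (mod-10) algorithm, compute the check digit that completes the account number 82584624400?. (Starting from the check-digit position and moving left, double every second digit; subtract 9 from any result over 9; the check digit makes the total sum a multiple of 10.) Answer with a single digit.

2

Partial digits right→left: 0 0 4 4 2 6 4 8 5 2 8
Double every second digit counting from the check-digit position (so the 1st, 3rd, 5th, ... of the partial from the right).
  doubled (with −9 where >9): 0 8 4 8 1 7 → sum 28
  kept as-is: 0 4 6 8 2 → sum 20
Total = 28 + 20 = 48.
Check digit = (10 − (48 mod 10)) mod 10 = 2.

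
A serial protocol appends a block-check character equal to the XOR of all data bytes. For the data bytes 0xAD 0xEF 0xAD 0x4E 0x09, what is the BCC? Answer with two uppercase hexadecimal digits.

A8

XOR the bytes together:
  start with 0xAD
  0xAD ⊕ 0xEF = 0x42
  0x42 ⊕ 0xAD = 0xEF
  0xEF ⊕ 0x4E = 0xA1
  0xA1 ⊕ 0x09 = 0xA8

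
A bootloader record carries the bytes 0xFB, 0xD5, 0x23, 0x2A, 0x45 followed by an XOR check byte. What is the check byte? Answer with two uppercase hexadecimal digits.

62

XOR the bytes together:
  start with 0xFB
  0xFB ⊕ 0xD5 = 0x2E
  0x2E ⊕ 0x23 = 0x0D
  0x0D ⊕ 0x2A = 0x27
  0x27 ⊕ 0x45 = 0x62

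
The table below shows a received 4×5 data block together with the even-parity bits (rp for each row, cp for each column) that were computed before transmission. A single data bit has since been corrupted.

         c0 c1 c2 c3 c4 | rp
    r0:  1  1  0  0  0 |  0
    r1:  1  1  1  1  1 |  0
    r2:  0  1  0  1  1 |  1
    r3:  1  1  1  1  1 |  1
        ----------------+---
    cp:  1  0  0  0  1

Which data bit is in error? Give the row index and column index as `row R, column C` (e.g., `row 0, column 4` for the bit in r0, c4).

Recompute each row's even parity and compare to rp:
  r0: data parity 0, sent rp 0 → ok
  r1: data parity 1, sent rp 0 → mismatch
  r2: data parity 1, sent rp 1 → ok
  r3: data parity 1, sent rp 1 → ok
Recompute each column's even parity and compare to cp:
  c0: data parity 1, sent cp 1 → ok
  c1: data parity 0, sent cp 0 → ok
  c2: data parity 0, sent cp 0 → ok
  c3: data parity 1, sent cp 0 → mismatch
  c4: data parity 1, sent cp 1 → ok
Exactly one row (r1) and one column (c3) fail → the flipped bit is at their intersection.

row 1, column 3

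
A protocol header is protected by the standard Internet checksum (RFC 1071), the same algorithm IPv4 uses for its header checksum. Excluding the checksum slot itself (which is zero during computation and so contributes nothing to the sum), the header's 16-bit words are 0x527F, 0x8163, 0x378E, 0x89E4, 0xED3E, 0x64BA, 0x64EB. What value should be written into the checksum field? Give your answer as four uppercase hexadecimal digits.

B3C5

One's-complement addition (fold any carry out of bit 15 back into bit 0):
  0x527F + 0x8163 = 0x0D3E2
  0xD3E2 + 0x378E = 0x10B70 → wrap carry → 0x0B71
  0x0B71 + 0x89E4 = 0x09555
  0x9555 + 0xED3E = 0x18293 → wrap carry → 0x8294
  0x8294 + 0x64BA = 0x0E74E
  0xE74E + 0x64EB = 0x14C39 → wrap carry → 0x4C3A
One's-complement sum = 0x4C3A.
Checksum = ~0x4C3A & 0xFFFF = 0xB3C5.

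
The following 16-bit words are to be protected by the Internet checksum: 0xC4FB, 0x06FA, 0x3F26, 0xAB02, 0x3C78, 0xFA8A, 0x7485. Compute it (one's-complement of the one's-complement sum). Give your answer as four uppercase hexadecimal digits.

One's-complement addition (fold any carry out of bit 15 back into bit 0):
  0xC4FB + 0x06FA = 0x0CBF5
  0xCBF5 + 0x3F26 = 0x10B1B → wrap carry → 0x0B1C
  0x0B1C + 0xAB02 = 0x0B61E
  0xB61E + 0x3C78 = 0x0F296
  0xF296 + 0xFA8A = 0x1ED20 → wrap carry → 0xED21
  0xED21 + 0x7485 = 0x161A6 → wrap carry → 0x61A7
One's-complement sum = 0x61A7.
Checksum = ~0x61A7 & 0xFFFF = 0x9E58.

9E58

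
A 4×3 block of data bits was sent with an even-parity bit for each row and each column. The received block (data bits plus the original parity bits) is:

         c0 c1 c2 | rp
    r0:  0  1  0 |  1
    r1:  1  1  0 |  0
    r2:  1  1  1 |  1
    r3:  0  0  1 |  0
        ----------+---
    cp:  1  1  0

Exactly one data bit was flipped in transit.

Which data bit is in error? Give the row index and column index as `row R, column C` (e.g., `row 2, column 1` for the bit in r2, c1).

Recompute each row's even parity and compare to rp:
  r0: data parity 1, sent rp 1 → ok
  r1: data parity 0, sent rp 0 → ok
  r2: data parity 1, sent rp 1 → ok
  r3: data parity 1, sent rp 0 → mismatch
Recompute each column's even parity and compare to cp:
  c0: data parity 0, sent cp 1 → mismatch
  c1: data parity 1, sent cp 1 → ok
  c2: data parity 0, sent cp 0 → ok
Exactly one row (r3) and one column (c0) fail → the flipped bit is at their intersection.

row 3, column 0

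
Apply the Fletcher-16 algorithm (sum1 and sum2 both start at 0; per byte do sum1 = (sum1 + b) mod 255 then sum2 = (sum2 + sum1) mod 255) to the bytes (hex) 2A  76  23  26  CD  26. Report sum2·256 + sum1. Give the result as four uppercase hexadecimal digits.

Running sums (mod 255):
  after byte 0 (2A): sum1=42, sum2=42
  after byte 1 (76): sum1=160, sum2=202
  after byte 2 (23): sum1=195, sum2=142
  after byte 3 (26): sum1=233, sum2=120
  after byte 4 (CD): sum1=183, sum2=48
  after byte 5 (26): sum1=221, sum2=14
Checksum = sum2·256 + sum1 = 14·256 + 221 = 3805 = 0x0EDD.

0EDD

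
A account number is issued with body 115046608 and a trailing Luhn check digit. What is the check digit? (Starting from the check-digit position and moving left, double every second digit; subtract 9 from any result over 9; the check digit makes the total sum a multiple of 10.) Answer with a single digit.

2

Partial digits right→left: 8 0 6 6 4 0 5 1 1
Double every second digit counting from the check-digit position (so the 1st, 3rd, 5th, ... of the partial from the right).
  doubled (with −9 where >9): 7 3 8 1 2 → sum 21
  kept as-is: 0 6 0 1 → sum 7
Total = 21 + 7 = 28.
Check digit = (10 − (28 mod 10)) mod 10 = 2.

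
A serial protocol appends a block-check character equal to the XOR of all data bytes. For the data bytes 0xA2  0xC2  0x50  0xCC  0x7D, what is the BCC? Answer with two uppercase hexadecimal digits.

81

XOR the bytes together:
  start with 0xA2
  0xA2 ⊕ 0xC2 = 0x60
  0x60 ⊕ 0x50 = 0x30
  0x30 ⊕ 0xCC = 0xFC
  0xFC ⊕ 0x7D = 0x81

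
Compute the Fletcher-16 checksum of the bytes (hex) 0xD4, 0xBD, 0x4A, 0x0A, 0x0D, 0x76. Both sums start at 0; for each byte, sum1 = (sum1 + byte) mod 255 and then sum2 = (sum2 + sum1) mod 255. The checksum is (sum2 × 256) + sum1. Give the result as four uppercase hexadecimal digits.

Running sums (mod 255):
  after byte 0 (0xD4): sum1=212, sum2=212
  after byte 1 (0xBD): sum1=146, sum2=103
  after byte 2 (0x4A): sum1=220, sum2=68
  after byte 3 (0x0A): sum1=230, sum2=43
  after byte 4 (0x0D): sum1=243, sum2=31
  after byte 5 (0x76): sum1=106, sum2=137
Checksum = sum2·256 + sum1 = 137·256 + 106 = 35178 = 0x896A.

896A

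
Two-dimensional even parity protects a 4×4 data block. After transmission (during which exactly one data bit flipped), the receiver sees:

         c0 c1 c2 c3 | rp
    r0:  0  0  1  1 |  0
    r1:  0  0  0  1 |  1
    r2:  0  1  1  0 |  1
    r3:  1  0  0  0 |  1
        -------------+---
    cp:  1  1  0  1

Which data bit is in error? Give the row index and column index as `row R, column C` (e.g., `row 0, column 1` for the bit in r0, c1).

row 2, column 3

Recompute each row's even parity and compare to rp:
  r0: data parity 0, sent rp 0 → ok
  r1: data parity 1, sent rp 1 → ok
  r2: data parity 0, sent rp 1 → mismatch
  r3: data parity 1, sent rp 1 → ok
Recompute each column's even parity and compare to cp:
  c0: data parity 1, sent cp 1 → ok
  c1: data parity 1, sent cp 1 → ok
  c2: data parity 0, sent cp 0 → ok
  c3: data parity 0, sent cp 1 → mismatch
Exactly one row (r2) and one column (c3) fail → the flipped bit is at their intersection.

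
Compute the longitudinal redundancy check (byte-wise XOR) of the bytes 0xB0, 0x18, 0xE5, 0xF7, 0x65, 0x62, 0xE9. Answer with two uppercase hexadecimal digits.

XOR the bytes together:
  start with 0xB0
  0xB0 ⊕ 0x18 = 0xA8
  0xA8 ⊕ 0xE5 = 0x4D
  0x4D ⊕ 0xF7 = 0xBA
  0xBA ⊕ 0x65 = 0xDF
  0xDF ⊕ 0x62 = 0xBD
  0xBD ⊕ 0xE9 = 0x54

54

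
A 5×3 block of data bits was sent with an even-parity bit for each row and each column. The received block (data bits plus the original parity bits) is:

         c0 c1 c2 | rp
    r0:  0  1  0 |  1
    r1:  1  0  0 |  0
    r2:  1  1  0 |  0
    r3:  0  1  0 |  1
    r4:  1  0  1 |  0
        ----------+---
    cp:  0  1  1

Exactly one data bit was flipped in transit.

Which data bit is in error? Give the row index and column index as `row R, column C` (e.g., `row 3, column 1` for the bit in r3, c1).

Recompute each row's even parity and compare to rp:
  r0: data parity 1, sent rp 1 → ok
  r1: data parity 1, sent rp 0 → mismatch
  r2: data parity 0, sent rp 0 → ok
  r3: data parity 1, sent rp 1 → ok
  r4: data parity 0, sent rp 0 → ok
Recompute each column's even parity and compare to cp:
  c0: data parity 1, sent cp 0 → mismatch
  c1: data parity 1, sent cp 1 → ok
  c2: data parity 1, sent cp 1 → ok
Exactly one row (r1) and one column (c0) fail → the flipped bit is at their intersection.

row 1, column 0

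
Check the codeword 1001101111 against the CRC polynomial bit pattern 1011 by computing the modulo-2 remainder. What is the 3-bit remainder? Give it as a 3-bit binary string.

Modulo-2 division of 1001101111 by 1011:
  pos 0: 1001 XOR 1011 = 0010
  pos 2: 1010 XOR 1011 = 0001
  pos 5: 1111 XOR 1011 = 0100
  pos 6: 1001 XOR 1011 = 0010
Remainder = 010 (nonzero — an error is detected).

010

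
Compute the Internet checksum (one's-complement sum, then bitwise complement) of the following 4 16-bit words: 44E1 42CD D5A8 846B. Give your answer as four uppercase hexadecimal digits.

One's-complement addition (fold any carry out of bit 15 back into bit 0):
  0x44E1 + 0x42CD = 0x087AE
  0x87AE + 0xD5A8 = 0x15D56 → wrap carry → 0x5D57
  0x5D57 + 0x846B = 0x0E1C2
One's-complement sum = 0xE1C2.
Checksum = ~0xE1C2 & 0xFFFF = 0x1E3D.

1E3D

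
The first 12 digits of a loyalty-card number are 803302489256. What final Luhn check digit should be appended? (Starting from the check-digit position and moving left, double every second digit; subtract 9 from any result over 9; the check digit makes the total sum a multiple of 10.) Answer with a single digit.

Partial digits right→left: 6 5 2 9 8 4 2 0 3 3 0 8
Double every second digit counting from the check-digit position (so the 1st, 3rd, 5th, ... of the partial from the right).
  doubled (with −9 where >9): 3 4 7 4 6 0 → sum 24
  kept as-is: 5 9 4 0 3 8 → sum 29
Total = 24 + 29 = 53.
Check digit = (10 − (53 mod 10)) mod 10 = 7.

7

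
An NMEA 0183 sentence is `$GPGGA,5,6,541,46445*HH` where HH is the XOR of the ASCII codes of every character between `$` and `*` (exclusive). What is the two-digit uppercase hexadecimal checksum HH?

XOR the ASCII codes of the payload characters:
  'G' = 0x47 → acc = 0x47
  'P' = 0x50 → acc = 0x17
  'G' = 0x47 → acc = 0x50
  'G' = 0x47 → acc = 0x17
  'A' = 0x41 → acc = 0x56
  ',' = 0x2C → acc = 0x7A
  '5' = 0x35 → acc = 0x4F
  ',' = 0x2C → acc = 0x63
  '6' = 0x36 → acc = 0x55
  ',' = 0x2C → acc = 0x79
  '5' = 0x35 → acc = 0x4C
  '4' = 0x34 → acc = 0x78
  '1' = 0x31 → acc = 0x49
  ',' = 0x2C → acc = 0x65
  '4' = 0x34 → acc = 0x51
  '6' = 0x36 → acc = 0x67
  '4' = 0x34 → acc = 0x53
  '4' = 0x34 → acc = 0x67
  '5' = 0x35 → acc = 0x52
Checksum = 0x52.

52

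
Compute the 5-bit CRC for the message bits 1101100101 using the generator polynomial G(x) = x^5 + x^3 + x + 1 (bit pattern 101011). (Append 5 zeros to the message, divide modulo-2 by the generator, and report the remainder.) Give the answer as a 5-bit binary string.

Append 5 zeros: 110110010100000. Divide by 101011 (XOR where the leading bit is 1):
  pos 0: 110110 XOR 101011 = 011101
  pos 1: 111010 XOR 101011 = 010001
  pos 2: 100011 XOR 101011 = 001000
  pos 4: 100001 XOR 101011 = 001010
  pos 6: 101000 XOR 101011 = 000011
Remainder (last 5 bits) = 11000. This is the CRC / FCS.

11000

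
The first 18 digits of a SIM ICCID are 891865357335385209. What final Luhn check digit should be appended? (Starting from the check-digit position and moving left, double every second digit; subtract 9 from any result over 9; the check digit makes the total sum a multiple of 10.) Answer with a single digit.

Partial digits right→left: 9 0 2 5 8 3 5 3 3 7 5 3 5 6 8 1 9 8
Double every second digit counting from the check-digit position (so the 1st, 3rd, 5th, ... of the partial from the right).
  doubled (with −9 where >9): 9 4 7 1 6 1 1 7 9 → sum 45
  kept as-is: 0 5 3 3 7 3 6 1 8 → sum 36
Total = 45 + 36 = 81.
Check digit = (10 − (81 mod 10)) mod 10 = 9.

9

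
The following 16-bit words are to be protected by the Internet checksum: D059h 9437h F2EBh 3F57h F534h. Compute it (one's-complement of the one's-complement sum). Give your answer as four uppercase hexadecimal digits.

73F6

One's-complement addition (fold any carry out of bit 15 back into bit 0):
  0xD059 + 0x9437 = 0x16490 → wrap carry → 0x6491
  0x6491 + 0xF2EB = 0x1577C → wrap carry → 0x577D
  0x577D + 0x3F57 = 0x096D4
  0x96D4 + 0xF534 = 0x18C08 → wrap carry → 0x8C09
One's-complement sum = 0x8C09.
Checksum = ~0x8C09 & 0xFFFF = 0x73F6.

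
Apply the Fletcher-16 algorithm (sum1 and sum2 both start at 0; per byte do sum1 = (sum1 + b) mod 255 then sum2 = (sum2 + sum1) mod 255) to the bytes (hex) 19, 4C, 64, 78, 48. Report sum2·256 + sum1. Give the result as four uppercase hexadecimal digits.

Running sums (mod 255):
  after byte 0 (19): sum1=25, sum2=25
  after byte 1 (4C): sum1=101, sum2=126
  after byte 2 (64): sum1=201, sum2=72
  after byte 3 (78): sum1=66, sum2=138
  after byte 4 (48): sum1=138, sum2=21
Checksum = sum2·256 + sum1 = 21·256 + 138 = 5514 = 0x158A.

158A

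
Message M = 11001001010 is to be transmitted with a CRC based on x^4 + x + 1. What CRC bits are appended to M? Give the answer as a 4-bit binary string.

1110

Append 4 zeros: 110010010100000. Divide by 10011 (XOR where the leading bit is 1):
  pos 0: 11001 XOR 10011 = 01010
  pos 1: 10100 XOR 10011 = 00111
  pos 3: 11101 XOR 10011 = 01110
  pos 4: 11100 XOR 10011 = 01111
  pos 5: 11111 XOR 10011 = 01100
  pos 6: 11000 XOR 10011 = 01011
  pos 7: 10110 XOR 10011 = 00101
  pos 9: 10100 XOR 10011 = 00111
Remainder (last 4 bits) = 1110. This is the CRC / FCS.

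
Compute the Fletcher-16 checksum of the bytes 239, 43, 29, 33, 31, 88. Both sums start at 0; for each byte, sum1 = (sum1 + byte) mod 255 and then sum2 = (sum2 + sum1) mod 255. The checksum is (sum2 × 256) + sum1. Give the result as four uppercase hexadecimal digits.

E5D0

Running sums (mod 255):
  after byte 0 (239): sum1=239, sum2=239
  after byte 1 (43): sum1=27, sum2=11
  after byte 2 (29): sum1=56, sum2=67
  after byte 3 (33): sum1=89, sum2=156
  after byte 4 (31): sum1=120, sum2=21
  after byte 5 (88): sum1=208, sum2=229
Checksum = sum2·256 + sum1 = 229·256 + 208 = 58832 = 0xE5D0.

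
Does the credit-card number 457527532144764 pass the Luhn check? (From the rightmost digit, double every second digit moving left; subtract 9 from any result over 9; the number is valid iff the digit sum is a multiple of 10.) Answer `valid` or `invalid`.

invalid

From the right, keep odd positions and double even positions (subtract 9 from any doubled value over 9):
  doubled (positions 2,4,...): 3 8 2 6 5 1 1 → sum 26
  kept (positions 1,3,...): 4 7 4 2 5 2 7 4 → sum 35
Total = 61.
61 mod 10 = 1, so the number is invalid.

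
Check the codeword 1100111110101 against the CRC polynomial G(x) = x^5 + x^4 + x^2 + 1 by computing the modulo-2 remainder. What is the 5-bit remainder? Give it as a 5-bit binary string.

Modulo-2 division of 1100111110101 by 110101:
  pos 0: 110011 XOR 110101 = 000110
  pos 3: 110111 XOR 110101 = 000010
  pos 7: 100101 XOR 110101 = 010000
Remainder = 10000 (nonzero — an error is detected).

10000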